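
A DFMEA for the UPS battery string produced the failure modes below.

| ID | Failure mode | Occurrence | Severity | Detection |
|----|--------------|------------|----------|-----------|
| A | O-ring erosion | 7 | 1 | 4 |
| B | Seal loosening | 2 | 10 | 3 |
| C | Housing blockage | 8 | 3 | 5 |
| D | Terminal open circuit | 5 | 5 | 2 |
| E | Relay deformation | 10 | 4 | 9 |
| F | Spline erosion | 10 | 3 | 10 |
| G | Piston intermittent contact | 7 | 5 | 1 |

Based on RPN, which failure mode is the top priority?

RPN = Severity × Occurrence × Detection:
  A: 1 × 7 × 4 = 28
  B: 10 × 2 × 3 = 60
  C: 3 × 8 × 5 = 120
  D: 5 × 5 × 2 = 50
  E: 4 × 10 × 9 = 360
  F: 3 × 10 × 10 = 300
  G: 5 × 7 × 1 = 35
Highest RPN is 360 → E.

E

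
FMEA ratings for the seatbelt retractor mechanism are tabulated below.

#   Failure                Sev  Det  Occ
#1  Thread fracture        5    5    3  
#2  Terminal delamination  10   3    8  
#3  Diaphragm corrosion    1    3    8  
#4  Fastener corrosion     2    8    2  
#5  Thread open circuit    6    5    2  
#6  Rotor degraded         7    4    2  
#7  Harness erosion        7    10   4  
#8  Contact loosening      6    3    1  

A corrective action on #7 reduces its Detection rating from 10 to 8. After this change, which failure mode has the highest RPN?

RPN = Severity × Occurrence × Detection:
  #1: 5 × 3 × 5 = 75
  #2: 10 × 8 × 3 = 240
  #3: 1 × 8 × 3 = 24
  #4: 2 × 2 × 8 = 32
  #5: 6 × 2 × 5 = 60
  #6: 7 × 2 × 4 = 56
  #7: 7 × 4 × 10 = 280
  #8: 6 × 1 × 3 = 18
After action: #7 → 7 × 4 × 8 = 224.
Revised RPNs: #2=240, #7=224, #1=75, #5=60, #6=56, #4=32, #3=24, #8=18.
Highest is now #2 (240).

#2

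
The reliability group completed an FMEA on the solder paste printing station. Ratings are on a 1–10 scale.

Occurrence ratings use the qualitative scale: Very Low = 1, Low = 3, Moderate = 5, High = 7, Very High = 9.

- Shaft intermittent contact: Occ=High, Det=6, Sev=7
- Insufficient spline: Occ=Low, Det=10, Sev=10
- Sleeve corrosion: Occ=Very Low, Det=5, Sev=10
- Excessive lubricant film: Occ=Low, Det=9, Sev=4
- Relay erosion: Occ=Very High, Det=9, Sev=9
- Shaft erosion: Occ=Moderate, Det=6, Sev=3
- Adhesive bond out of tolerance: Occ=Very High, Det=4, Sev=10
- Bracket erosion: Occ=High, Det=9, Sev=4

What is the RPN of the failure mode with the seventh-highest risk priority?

RPN = Severity × Occurrence × Detection:
  Shaft intermittent contact: 7 × 7 × 6 = 294
  Insufficient spline: 10 × 3 × 10 = 300
  Sleeve corrosion: 10 × 1 × 5 = 50
  Excessive lubricant film: 4 × 3 × 9 = 108
  Relay erosion: 9 × 9 × 9 = 729
  Shaft erosion: 3 × 5 × 6 = 90
  Adhesive bond out of tolerance: 10 × 9 × 4 = 360
  Bracket erosion: 4 × 7 × 9 = 252
Sorted descending: 729, 360, 300, 294, 252, 108, 90, 50.
The seventh-highest RPN is 90 (Shaft erosion).

90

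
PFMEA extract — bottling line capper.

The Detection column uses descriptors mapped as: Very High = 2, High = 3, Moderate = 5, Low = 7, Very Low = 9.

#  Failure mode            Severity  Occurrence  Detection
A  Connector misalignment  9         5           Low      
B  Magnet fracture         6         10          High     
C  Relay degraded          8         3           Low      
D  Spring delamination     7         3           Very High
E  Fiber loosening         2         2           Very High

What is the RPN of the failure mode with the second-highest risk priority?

180

RPN = Severity × Occurrence × Detection:
  A: 9 × 5 × 7 = 315
  B: 6 × 10 × 3 = 180
  C: 8 × 3 × 7 = 168
  D: 7 × 3 × 2 = 42
  E: 2 × 2 × 2 = 8
Sorted descending: 315, 180, 168, 42, 8.
The second-highest RPN is 180 (B).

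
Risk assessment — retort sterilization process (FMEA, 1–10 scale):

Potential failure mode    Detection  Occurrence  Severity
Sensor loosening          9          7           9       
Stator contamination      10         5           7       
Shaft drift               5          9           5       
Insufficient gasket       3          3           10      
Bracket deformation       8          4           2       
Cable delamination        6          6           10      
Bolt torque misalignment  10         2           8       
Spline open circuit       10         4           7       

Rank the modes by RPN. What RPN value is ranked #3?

350

RPN = Severity × Occurrence × Detection:
  Sensor loosening: 9 × 7 × 9 = 567
  Stator contamination: 7 × 5 × 10 = 350
  Shaft drift: 5 × 9 × 5 = 225
  Insufficient gasket: 10 × 3 × 3 = 90
  Bracket deformation: 2 × 4 × 8 = 64
  Cable delamination: 10 × 6 × 6 = 360
  Bolt torque misalignment: 8 × 2 × 10 = 160
  Spline open circuit: 7 × 4 × 10 = 280
Sorted descending: 567, 360, 350, 280, 225, 160, 90, 64.
The third-highest RPN is 350 (Stator contamination).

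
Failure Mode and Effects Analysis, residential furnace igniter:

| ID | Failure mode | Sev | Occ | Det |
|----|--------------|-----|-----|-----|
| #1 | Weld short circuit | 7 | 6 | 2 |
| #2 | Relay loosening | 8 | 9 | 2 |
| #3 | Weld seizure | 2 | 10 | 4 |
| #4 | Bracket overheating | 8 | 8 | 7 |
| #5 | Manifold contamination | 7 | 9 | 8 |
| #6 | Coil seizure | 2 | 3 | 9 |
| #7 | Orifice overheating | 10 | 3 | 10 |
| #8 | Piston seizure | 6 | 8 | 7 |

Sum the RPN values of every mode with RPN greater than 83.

1816

RPN = Severity × Occurrence × Detection:
  #1: 7 × 6 × 2 = 84
  #2: 8 × 9 × 2 = 144
  #3: 2 × 10 × 4 = 80
  #4: 8 × 8 × 7 = 448
  #5: 7 × 9 × 8 = 504
  #6: 2 × 3 × 9 = 54
  #7: 10 × 3 × 10 = 300
  #8: 6 × 8 × 7 = 336
RPN > 83: #1 (84), #2 (144), #4 (448), #5 (504), #7 (300), #8 (336).
Sum: 84 + 144 + 448 + 504 + 300 + 336 = 1816.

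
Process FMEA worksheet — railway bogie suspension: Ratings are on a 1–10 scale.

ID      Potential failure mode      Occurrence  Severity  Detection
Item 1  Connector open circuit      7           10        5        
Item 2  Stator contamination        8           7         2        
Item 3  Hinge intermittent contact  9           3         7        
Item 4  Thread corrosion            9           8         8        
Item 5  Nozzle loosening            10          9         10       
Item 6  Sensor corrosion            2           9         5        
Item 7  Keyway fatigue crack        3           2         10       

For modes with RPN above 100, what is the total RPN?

2127

RPN = Severity × Occurrence × Detection:
  Item 1: 10 × 7 × 5 = 350
  Item 2: 7 × 8 × 2 = 112
  Item 3: 3 × 9 × 7 = 189
  Item 4: 8 × 9 × 8 = 576
  Item 5: 9 × 10 × 10 = 900
  Item 6: 9 × 2 × 5 = 90
  Item 7: 2 × 3 × 10 = 60
RPN > 100: Item 1 (350), Item 2 (112), Item 3 (189), Item 4 (576), Item 5 (900).
Sum: 350 + 112 + 189 + 576 + 900 = 2127.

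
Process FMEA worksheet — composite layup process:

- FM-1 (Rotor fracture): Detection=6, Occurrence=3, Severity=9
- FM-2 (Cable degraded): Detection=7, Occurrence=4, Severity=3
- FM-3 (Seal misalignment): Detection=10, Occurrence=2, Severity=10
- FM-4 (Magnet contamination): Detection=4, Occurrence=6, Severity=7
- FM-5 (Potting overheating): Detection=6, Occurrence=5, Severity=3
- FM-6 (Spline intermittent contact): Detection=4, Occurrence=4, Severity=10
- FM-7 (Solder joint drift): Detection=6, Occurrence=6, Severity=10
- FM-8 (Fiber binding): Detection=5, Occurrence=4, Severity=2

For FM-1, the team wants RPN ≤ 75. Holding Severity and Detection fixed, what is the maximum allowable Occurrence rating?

1

FM-1: S=9, O=3, D=6 → current RPN = 162.
Fixed product = 54. Need 54 × O ≤ 75, so O ≤ 75/54 = 1.39.
Maximum integer Occurrence rating = 1 (gives RPN 54; O=2 would give 108 > 75).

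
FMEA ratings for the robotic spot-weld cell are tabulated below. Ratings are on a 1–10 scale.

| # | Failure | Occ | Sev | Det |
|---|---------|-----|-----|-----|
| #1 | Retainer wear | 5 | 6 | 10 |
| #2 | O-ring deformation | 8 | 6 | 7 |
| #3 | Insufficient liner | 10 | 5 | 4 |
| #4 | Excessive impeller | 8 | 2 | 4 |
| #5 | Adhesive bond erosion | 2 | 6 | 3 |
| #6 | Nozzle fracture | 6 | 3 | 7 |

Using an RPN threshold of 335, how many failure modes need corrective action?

1

RPN = Severity × Occurrence × Detection:
  #1: 6 × 5 × 10 = 300
  #2: 6 × 8 × 7 = 336
  #3: 5 × 10 × 4 = 200
  #4: 2 × 8 × 4 = 64
  #5: 6 × 2 × 3 = 36
  #6: 3 × 6 × 7 = 126
Modes with RPN ≥ 335: #2 (336) → 1.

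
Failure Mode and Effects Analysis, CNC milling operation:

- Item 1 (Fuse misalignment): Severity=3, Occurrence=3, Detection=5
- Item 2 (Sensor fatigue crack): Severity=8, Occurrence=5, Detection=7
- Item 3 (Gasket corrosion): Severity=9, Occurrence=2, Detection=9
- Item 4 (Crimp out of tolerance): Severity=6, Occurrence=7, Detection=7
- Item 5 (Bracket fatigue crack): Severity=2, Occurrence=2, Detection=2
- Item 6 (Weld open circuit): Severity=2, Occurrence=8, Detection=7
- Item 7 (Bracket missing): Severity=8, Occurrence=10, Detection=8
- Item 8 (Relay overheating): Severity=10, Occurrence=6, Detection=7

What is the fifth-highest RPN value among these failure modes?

162

RPN = Severity × Occurrence × Detection:
  Item 1: 3 × 3 × 5 = 45
  Item 2: 8 × 5 × 7 = 280
  Item 3: 9 × 2 × 9 = 162
  Item 4: 6 × 7 × 7 = 294
  Item 5: 2 × 2 × 2 = 8
  Item 6: 2 × 8 × 7 = 112
  Item 7: 8 × 10 × 8 = 640
  Item 8: 10 × 6 × 7 = 420
Sorted descending: 640, 420, 294, 280, 162, 112, 45, 8.
The fifth-highest RPN is 162 (Item 3).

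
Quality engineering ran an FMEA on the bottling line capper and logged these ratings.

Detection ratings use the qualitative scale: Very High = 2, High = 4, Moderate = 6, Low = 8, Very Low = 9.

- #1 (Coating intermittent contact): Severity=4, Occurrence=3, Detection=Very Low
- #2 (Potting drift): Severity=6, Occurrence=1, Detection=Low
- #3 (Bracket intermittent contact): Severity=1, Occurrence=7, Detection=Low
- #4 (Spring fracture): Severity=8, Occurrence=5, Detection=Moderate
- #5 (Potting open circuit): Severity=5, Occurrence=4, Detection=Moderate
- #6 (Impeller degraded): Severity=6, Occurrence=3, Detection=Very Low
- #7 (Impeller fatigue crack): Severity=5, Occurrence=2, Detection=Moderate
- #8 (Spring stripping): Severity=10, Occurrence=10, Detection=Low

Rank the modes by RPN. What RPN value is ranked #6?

60

RPN = Severity × Occurrence × Detection:
  #1: 4 × 3 × 9 = 108
  #2: 6 × 1 × 8 = 48
  #3: 1 × 7 × 8 = 56
  #4: 8 × 5 × 6 = 240
  #5: 5 × 4 × 6 = 120
  #6: 6 × 3 × 9 = 162
  #7: 5 × 2 × 6 = 60
  #8: 10 × 10 × 8 = 800
Sorted descending: 800, 240, 162, 120, 108, 60, 56, 48.
The sixth-highest RPN is 60 (#7).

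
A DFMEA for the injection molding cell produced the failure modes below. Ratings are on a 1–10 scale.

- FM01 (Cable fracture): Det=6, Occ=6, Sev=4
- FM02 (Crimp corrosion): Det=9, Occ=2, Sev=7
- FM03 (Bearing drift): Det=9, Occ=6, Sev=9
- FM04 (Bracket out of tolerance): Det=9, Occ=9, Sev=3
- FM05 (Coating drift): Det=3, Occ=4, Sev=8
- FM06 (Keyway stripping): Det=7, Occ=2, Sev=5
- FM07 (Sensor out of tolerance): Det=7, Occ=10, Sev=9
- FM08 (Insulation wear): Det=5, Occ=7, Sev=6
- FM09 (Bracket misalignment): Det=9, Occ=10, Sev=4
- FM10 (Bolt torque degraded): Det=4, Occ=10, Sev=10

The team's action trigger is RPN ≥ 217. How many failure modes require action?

RPN = Severity × Occurrence × Detection:
  FM01: 4 × 6 × 6 = 144
  FM02: 7 × 2 × 9 = 126
  FM03: 9 × 6 × 9 = 486
  FM04: 3 × 9 × 9 = 243
  FM05: 8 × 4 × 3 = 96
  FM06: 5 × 2 × 7 = 70
  FM07: 9 × 10 × 7 = 630
  FM08: 6 × 7 × 5 = 210
  FM09: 4 × 10 × 9 = 360
  FM10: 10 × 10 × 4 = 400
Modes with RPN ≥ 217: FM03 (486), FM04 (243), FM07 (630), FM09 (360), FM10 (400) → 5.

5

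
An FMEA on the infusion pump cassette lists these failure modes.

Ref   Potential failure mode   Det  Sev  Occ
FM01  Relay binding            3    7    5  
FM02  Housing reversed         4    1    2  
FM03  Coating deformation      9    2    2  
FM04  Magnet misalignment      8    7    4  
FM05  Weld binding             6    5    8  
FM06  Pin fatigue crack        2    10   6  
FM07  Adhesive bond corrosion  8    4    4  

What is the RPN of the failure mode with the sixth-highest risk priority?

RPN = Severity × Occurrence × Detection:
  FM01: 7 × 5 × 3 = 105
  FM02: 1 × 2 × 4 = 8
  FM03: 2 × 2 × 9 = 36
  FM04: 7 × 4 × 8 = 224
  FM05: 5 × 8 × 6 = 240
  FM06: 10 × 6 × 2 = 120
  FM07: 4 × 4 × 8 = 128
Sorted descending: 240, 224, 128, 120, 105, 36, 8.
The sixth-highest RPN is 36 (FM03).

36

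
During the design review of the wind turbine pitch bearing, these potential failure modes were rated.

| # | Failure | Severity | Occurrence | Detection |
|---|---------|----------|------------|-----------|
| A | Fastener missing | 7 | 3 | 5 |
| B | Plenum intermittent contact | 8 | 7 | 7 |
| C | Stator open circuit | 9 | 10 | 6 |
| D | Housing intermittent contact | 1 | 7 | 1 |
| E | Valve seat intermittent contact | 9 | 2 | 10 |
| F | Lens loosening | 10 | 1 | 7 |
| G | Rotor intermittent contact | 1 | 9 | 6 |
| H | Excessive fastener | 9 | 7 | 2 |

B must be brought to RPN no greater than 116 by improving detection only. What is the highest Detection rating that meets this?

B: S=8, O=7, D=7 → current RPN = 392.
Fixed product = 56. Need 56 × D ≤ 116, so D ≤ 116/56 = 2.07.
Maximum integer Detection rating = 2 (gives RPN 112; D=3 would give 168 > 116).

2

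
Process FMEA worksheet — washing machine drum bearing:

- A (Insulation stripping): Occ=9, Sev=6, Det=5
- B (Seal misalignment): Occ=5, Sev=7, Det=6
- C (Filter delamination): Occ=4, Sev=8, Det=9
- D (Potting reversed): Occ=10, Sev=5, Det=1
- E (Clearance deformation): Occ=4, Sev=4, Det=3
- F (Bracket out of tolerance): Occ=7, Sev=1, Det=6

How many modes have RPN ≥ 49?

RPN = Severity × Occurrence × Detection:
  A: 6 × 9 × 5 = 270
  B: 7 × 5 × 6 = 210
  C: 8 × 4 × 9 = 288
  D: 5 × 10 × 1 = 50
  E: 4 × 4 × 3 = 48
  F: 1 × 7 × 6 = 42
Modes with RPN ≥ 49: A (270), B (210), C (288), D (50) → 4.

4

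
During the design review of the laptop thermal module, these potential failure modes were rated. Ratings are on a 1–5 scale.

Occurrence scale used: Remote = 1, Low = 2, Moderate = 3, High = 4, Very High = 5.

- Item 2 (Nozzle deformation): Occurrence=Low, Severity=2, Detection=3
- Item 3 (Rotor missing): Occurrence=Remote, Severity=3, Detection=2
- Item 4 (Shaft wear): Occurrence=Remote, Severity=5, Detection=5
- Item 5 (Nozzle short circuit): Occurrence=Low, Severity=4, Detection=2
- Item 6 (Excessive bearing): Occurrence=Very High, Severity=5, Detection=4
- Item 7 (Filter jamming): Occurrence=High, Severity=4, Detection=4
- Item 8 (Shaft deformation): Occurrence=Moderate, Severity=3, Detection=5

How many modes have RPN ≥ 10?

RPN = Severity × Occurrence × Detection:
  Item 2: 2 × 2 × 3 = 12
  Item 3: 3 × 1 × 2 = 6
  Item 4: 5 × 1 × 5 = 25
  Item 5: 4 × 2 × 2 = 16
  Item 6: 5 × 5 × 4 = 100
  Item 7: 4 × 4 × 4 = 64
  Item 8: 3 × 3 × 5 = 45
Modes with RPN ≥ 10: Item 2 (12), Item 4 (25), Item 5 (16), Item 6 (100), Item 7 (64), Item 8 (45) → 6.

6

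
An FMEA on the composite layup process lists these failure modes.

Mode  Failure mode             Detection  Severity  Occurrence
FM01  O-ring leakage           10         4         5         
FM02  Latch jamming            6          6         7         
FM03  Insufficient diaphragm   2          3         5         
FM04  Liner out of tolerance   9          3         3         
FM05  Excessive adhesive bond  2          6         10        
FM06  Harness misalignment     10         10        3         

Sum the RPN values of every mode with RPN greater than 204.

552

RPN = Severity × Occurrence × Detection:
  FM01: 4 × 5 × 10 = 200
  FM02: 6 × 7 × 6 = 252
  FM03: 3 × 5 × 2 = 30
  FM04: 3 × 3 × 9 = 81
  FM05: 6 × 10 × 2 = 120
  FM06: 10 × 3 × 10 = 300
RPN > 204: FM02 (252), FM06 (300).
Sum: 252 + 300 = 552.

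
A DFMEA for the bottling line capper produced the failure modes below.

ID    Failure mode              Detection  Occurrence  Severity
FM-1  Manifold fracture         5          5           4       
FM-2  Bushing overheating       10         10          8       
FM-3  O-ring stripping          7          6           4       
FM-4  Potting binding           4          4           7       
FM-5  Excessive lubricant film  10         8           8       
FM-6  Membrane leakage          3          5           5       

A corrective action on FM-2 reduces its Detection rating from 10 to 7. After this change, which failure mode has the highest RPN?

RPN = Severity × Occurrence × Detection:
  FM-1: 4 × 5 × 5 = 100
  FM-2: 8 × 10 × 10 = 800
  FM-3: 4 × 6 × 7 = 168
  FM-4: 7 × 4 × 4 = 112
  FM-5: 8 × 8 × 10 = 640
  FM-6: 5 × 5 × 3 = 75
After action: FM-2 → 8 × 10 × 7 = 560.
Revised RPNs: FM-5=640, FM-2=560, FM-3=168, FM-4=112, FM-1=100, FM-6=75.
Highest is now FM-5 (640).

FM-5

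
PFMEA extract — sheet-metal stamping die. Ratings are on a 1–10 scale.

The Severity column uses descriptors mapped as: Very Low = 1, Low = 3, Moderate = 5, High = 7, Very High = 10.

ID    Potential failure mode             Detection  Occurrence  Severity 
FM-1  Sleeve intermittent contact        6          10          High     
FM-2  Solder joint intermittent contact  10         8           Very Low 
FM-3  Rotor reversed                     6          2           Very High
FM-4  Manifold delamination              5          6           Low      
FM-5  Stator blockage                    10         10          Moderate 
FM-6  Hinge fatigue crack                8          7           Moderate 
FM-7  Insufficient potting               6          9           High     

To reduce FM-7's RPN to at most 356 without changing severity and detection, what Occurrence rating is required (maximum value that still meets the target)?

8

FM-7: S=7, O=9, D=6 → current RPN = 378.
Fixed product = 42. Need 42 × O ≤ 356, so O ≤ 356/42 = 8.48.
Maximum integer Occurrence rating = 8 (gives RPN 336; O=9 would give 378 > 356).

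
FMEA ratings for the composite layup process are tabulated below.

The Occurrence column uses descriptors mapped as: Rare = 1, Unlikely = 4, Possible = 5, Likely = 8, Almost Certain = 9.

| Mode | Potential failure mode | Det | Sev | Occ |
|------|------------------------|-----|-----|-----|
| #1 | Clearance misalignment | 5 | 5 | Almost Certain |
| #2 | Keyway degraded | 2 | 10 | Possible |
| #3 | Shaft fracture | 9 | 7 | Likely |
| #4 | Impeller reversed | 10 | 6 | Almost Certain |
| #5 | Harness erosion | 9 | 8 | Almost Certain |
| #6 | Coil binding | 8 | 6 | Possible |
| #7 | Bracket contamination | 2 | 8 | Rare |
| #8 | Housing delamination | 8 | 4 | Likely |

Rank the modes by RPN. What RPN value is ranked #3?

RPN = Severity × Occurrence × Detection:
  #1: 5 × 9 × 5 = 225
  #2: 10 × 5 × 2 = 100
  #3: 7 × 8 × 9 = 504
  #4: 6 × 9 × 10 = 540
  #5: 8 × 9 × 9 = 648
  #6: 6 × 5 × 8 = 240
  #7: 8 × 1 × 2 = 16
  #8: 4 × 8 × 8 = 256
Sorted descending: 648, 540, 504, 256, 240, 225, 100, 16.
The third-highest RPN is 504 (#3).

504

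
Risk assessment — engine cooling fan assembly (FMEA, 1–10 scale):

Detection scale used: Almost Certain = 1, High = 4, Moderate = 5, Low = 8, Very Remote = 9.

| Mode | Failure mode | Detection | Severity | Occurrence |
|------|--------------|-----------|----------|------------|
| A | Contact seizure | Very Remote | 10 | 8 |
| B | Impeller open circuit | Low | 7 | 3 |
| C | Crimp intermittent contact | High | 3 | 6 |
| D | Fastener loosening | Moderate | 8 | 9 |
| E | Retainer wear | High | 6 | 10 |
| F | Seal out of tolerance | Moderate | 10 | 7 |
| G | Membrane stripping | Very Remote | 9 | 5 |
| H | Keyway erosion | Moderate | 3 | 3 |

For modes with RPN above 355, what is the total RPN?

RPN = Severity × Occurrence × Detection:
  A: 10 × 8 × 9 = 720
  B: 7 × 3 × 8 = 168
  C: 3 × 6 × 4 = 72
  D: 8 × 9 × 5 = 360
  E: 6 × 10 × 4 = 240
  F: 10 × 7 × 5 = 350
  G: 9 × 5 × 9 = 405
  H: 3 × 3 × 5 = 45
RPN > 355: A (720), D (360), G (405).
Sum: 720 + 360 + 405 = 1485.

1485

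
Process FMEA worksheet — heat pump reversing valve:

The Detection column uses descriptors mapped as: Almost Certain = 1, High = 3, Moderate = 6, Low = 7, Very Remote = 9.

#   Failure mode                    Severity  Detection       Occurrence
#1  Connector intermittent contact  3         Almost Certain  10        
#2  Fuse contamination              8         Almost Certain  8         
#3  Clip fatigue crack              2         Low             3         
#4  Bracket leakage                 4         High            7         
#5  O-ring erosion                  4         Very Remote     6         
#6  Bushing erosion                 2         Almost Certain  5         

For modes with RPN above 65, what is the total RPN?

RPN = Severity × Occurrence × Detection:
  #1: 3 × 10 × 1 = 30
  #2: 8 × 8 × 1 = 64
  #3: 2 × 3 × 7 = 42
  #4: 4 × 7 × 3 = 84
  #5: 4 × 6 × 9 = 216
  #6: 2 × 5 × 1 = 10
RPN > 65: #4 (84), #5 (216).
Sum: 84 + 216 = 300.

300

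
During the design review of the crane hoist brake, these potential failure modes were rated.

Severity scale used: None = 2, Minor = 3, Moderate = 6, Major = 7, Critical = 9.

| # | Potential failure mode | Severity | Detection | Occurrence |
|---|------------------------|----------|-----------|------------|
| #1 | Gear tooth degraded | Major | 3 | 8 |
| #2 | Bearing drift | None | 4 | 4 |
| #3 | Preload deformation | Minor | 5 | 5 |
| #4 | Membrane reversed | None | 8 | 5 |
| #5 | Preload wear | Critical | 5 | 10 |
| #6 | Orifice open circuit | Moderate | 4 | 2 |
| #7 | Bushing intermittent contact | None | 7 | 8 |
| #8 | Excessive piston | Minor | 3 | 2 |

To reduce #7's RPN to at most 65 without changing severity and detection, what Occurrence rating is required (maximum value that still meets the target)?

#7: S=2, O=8, D=7 → current RPN = 112.
Fixed product = 14. Need 14 × O ≤ 65, so O ≤ 65/14 = 4.64.
Maximum integer Occurrence rating = 4 (gives RPN 56; O=5 would give 70 > 65).

4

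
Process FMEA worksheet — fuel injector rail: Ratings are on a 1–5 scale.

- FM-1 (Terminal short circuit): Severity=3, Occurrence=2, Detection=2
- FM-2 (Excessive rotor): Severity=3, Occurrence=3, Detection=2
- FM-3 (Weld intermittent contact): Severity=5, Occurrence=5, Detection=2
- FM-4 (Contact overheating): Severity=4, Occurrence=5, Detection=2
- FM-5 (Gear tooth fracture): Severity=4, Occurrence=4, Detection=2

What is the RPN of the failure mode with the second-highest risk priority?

RPN = Severity × Occurrence × Detection:
  FM-1: 3 × 2 × 2 = 12
  FM-2: 3 × 3 × 2 = 18
  FM-3: 5 × 5 × 2 = 50
  FM-4: 4 × 5 × 2 = 40
  FM-5: 4 × 4 × 2 = 32
Sorted descending: 50, 40, 32, 18, 12.
The second-highest RPN is 40 (FM-4).

40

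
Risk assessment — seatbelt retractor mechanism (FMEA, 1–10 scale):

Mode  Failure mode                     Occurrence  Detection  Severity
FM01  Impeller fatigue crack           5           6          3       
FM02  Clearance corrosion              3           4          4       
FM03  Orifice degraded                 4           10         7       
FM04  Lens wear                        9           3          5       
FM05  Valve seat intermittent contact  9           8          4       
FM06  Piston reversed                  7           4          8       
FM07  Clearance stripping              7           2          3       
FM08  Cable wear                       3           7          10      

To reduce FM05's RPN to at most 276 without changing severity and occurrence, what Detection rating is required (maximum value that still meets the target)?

7

FM05: S=4, O=9, D=8 → current RPN = 288.
Fixed product = 36. Need 36 × D ≤ 276, so D ≤ 276/36 = 7.67.
Maximum integer Detection rating = 7 (gives RPN 252; D=8 would give 288 > 276).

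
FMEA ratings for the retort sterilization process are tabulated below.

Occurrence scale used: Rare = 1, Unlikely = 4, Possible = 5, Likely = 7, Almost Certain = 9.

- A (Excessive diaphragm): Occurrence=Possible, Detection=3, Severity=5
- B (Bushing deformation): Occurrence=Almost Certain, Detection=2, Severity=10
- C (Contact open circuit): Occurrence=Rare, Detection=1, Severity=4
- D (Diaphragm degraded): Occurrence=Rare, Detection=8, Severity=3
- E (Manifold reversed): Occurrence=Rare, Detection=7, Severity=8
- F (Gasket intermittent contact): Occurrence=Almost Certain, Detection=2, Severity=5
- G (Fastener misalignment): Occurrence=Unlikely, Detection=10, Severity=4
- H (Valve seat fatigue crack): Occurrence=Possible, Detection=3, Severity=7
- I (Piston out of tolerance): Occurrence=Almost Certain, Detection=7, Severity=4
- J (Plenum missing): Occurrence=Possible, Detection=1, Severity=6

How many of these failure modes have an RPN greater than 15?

9

RPN = Severity × Occurrence × Detection:
  A: 5 × 5 × 3 = 75
  B: 10 × 9 × 2 = 180
  C: 4 × 1 × 1 = 4
  D: 3 × 1 × 8 = 24
  E: 8 × 1 × 7 = 56
  F: 5 × 9 × 2 = 90
  G: 4 × 4 × 10 = 160
  H: 7 × 5 × 3 = 105
  I: 4 × 9 × 7 = 252
  J: 6 × 5 × 1 = 30
Modes with RPN > 15: A (75), B (180), D (24), E (56), F (90), G (160), H (105), I (252), J (30) → 9.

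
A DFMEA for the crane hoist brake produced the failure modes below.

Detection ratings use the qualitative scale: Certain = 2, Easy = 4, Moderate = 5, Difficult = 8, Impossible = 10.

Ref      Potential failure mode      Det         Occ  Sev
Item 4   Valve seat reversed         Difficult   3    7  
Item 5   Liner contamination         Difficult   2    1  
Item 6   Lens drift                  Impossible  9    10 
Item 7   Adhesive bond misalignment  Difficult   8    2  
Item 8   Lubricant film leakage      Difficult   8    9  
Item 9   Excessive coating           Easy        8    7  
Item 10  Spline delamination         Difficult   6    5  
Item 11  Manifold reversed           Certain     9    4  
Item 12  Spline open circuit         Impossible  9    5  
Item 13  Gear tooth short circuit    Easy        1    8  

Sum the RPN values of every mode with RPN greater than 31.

RPN = Severity × Occurrence × Detection:
  Item 4: 7 × 3 × 8 = 168
  Item 5: 1 × 2 × 8 = 16
  Item 6: 10 × 9 × 10 = 900
  Item 7: 2 × 8 × 8 = 128
  Item 8: 9 × 8 × 8 = 576
  Item 9: 7 × 8 × 4 = 224
  Item 10: 5 × 6 × 8 = 240
  Item 11: 4 × 9 × 2 = 72
  Item 12: 5 × 9 × 10 = 450
  Item 13: 8 × 1 × 4 = 32
RPN > 31: Item 4 (168), Item 6 (900), Item 7 (128), Item 8 (576), Item 9 (224), Item 10 (240), Item 11 (72), Item 12 (450), Item 13 (32).
Sum: 168 + 900 + 128 + 576 + 224 + 240 + 72 + 450 + 32 = 2790.

2790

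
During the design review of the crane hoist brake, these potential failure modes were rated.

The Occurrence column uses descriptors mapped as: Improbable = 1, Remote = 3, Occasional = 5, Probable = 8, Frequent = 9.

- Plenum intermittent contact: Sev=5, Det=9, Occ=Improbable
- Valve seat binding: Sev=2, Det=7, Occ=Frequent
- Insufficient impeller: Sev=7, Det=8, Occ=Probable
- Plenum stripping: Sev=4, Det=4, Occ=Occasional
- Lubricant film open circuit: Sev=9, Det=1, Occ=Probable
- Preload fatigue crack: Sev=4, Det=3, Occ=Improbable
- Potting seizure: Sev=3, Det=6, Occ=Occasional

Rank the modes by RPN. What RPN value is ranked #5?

72

RPN = Severity × Occurrence × Detection:
  Plenum intermittent contact: 5 × 1 × 9 = 45
  Valve seat binding: 2 × 9 × 7 = 126
  Insufficient impeller: 7 × 8 × 8 = 448
  Plenum stripping: 4 × 5 × 4 = 80
  Lubricant film open circuit: 9 × 8 × 1 = 72
  Preload fatigue crack: 4 × 1 × 3 = 12
  Potting seizure: 3 × 5 × 6 = 90
Sorted descending: 448, 126, 90, 80, 72, 45, 12.
The fifth-highest RPN is 72 (Lubricant film open circuit).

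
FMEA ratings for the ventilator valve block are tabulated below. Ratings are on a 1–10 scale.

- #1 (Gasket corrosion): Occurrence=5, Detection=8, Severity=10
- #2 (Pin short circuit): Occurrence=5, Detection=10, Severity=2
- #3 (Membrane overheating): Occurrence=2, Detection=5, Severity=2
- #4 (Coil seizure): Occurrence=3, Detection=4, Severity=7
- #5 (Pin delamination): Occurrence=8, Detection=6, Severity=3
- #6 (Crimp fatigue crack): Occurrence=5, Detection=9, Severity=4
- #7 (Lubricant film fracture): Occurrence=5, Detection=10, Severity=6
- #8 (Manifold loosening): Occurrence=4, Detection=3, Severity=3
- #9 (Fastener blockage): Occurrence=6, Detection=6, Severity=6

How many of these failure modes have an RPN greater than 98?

RPN = Severity × Occurrence × Detection:
  #1: 10 × 5 × 8 = 400
  #2: 2 × 5 × 10 = 100
  #3: 2 × 2 × 5 = 20
  #4: 7 × 3 × 4 = 84
  #5: 3 × 8 × 6 = 144
  #6: 4 × 5 × 9 = 180
  #7: 6 × 5 × 10 = 300
  #8: 3 × 4 × 3 = 36
  #9: 6 × 6 × 6 = 216
Modes with RPN > 98: #1 (400), #2 (100), #5 (144), #6 (180), #7 (300), #9 (216) → 6.

6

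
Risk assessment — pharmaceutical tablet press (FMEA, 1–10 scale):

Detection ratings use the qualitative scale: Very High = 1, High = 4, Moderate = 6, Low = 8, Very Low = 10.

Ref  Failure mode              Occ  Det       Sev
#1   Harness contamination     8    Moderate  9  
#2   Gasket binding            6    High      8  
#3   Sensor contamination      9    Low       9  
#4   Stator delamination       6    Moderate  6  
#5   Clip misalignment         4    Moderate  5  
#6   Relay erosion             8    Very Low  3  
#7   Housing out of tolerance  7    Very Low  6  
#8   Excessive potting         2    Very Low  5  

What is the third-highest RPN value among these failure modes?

420

RPN = Severity × Occurrence × Detection:
  #1: 9 × 8 × 6 = 432
  #2: 8 × 6 × 4 = 192
  #3: 9 × 9 × 8 = 648
  #4: 6 × 6 × 6 = 216
  #5: 5 × 4 × 6 = 120
  #6: 3 × 8 × 10 = 240
  #7: 6 × 7 × 10 = 420
  #8: 5 × 2 × 10 = 100
Sorted descending: 648, 432, 420, 240, 216, 192, 120, 100.
The third-highest RPN is 420 (#7).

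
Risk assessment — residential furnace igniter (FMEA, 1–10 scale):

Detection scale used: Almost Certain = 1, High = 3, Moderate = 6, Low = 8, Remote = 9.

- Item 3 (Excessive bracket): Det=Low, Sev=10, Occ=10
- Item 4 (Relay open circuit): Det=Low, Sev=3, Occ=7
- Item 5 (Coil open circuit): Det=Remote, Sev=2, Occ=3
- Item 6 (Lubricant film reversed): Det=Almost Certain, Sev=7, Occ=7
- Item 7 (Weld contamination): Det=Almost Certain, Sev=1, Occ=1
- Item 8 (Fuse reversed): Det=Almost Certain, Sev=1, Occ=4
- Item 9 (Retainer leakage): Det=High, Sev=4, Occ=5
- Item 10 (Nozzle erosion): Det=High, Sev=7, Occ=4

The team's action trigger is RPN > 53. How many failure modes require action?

5

RPN = Severity × Occurrence × Detection:
  Item 3: 10 × 10 × 8 = 800
  Item 4: 3 × 7 × 8 = 168
  Item 5: 2 × 3 × 9 = 54
  Item 6: 7 × 7 × 1 = 49
  Item 7: 1 × 1 × 1 = 1
  Item 8: 1 × 4 × 1 = 4
  Item 9: 4 × 5 × 3 = 60
  Item 10: 7 × 4 × 3 = 84
Modes with RPN > 53: Item 3 (800), Item 4 (168), Item 5 (54), Item 9 (60), Item 10 (84) → 5.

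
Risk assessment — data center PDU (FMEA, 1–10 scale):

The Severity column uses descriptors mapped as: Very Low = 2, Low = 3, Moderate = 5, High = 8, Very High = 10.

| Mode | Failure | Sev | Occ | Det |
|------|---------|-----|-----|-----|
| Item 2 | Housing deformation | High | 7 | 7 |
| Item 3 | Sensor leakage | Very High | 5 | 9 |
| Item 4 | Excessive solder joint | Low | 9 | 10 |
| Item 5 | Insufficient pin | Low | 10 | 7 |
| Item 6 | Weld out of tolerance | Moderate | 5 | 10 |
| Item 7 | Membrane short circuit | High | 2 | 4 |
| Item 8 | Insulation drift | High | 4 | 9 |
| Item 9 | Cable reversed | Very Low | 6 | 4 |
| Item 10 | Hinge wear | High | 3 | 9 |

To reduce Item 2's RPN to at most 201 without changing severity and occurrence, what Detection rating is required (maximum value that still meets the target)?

3

Item 2: S=8, O=7, D=7 → current RPN = 392.
Fixed product = 56. Need 56 × D ≤ 201, so D ≤ 201/56 = 3.59.
Maximum integer Detection rating = 3 (gives RPN 168; D=4 would give 224 > 201).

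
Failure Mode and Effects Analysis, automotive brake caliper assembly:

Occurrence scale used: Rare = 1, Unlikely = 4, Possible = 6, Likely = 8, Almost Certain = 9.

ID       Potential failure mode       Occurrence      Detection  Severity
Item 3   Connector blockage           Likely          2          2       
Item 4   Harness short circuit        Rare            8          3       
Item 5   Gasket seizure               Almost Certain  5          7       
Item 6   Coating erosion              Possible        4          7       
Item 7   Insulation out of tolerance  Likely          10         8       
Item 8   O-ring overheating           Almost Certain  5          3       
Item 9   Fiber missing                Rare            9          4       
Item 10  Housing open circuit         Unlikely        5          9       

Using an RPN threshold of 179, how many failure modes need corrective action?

3

RPN = Severity × Occurrence × Detection:
  Item 3: 2 × 8 × 2 = 32
  Item 4: 3 × 1 × 8 = 24
  Item 5: 7 × 9 × 5 = 315
  Item 6: 7 × 6 × 4 = 168
  Item 7: 8 × 8 × 10 = 640
  Item 8: 3 × 9 × 5 = 135
  Item 9: 4 × 1 × 9 = 36
  Item 10: 9 × 4 × 5 = 180
Modes with RPN ≥ 179: Item 5 (315), Item 7 (640), Item 10 (180) → 3.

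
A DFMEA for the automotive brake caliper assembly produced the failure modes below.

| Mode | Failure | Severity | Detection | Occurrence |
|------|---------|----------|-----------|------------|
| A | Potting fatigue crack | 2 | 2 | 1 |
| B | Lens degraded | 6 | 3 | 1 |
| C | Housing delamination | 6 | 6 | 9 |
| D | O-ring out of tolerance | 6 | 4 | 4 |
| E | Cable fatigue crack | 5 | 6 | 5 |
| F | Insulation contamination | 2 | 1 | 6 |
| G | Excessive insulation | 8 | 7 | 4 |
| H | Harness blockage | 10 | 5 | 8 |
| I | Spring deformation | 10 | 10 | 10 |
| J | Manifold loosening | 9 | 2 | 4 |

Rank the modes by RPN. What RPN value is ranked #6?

RPN = Severity × Occurrence × Detection:
  A: 2 × 1 × 2 = 4
  B: 6 × 1 × 3 = 18
  C: 6 × 9 × 6 = 324
  D: 6 × 4 × 4 = 96
  E: 5 × 5 × 6 = 150
  F: 2 × 6 × 1 = 12
  G: 8 × 4 × 7 = 224
  H: 10 × 8 × 5 = 400
  I: 10 × 10 × 10 = 1000
  J: 9 × 4 × 2 = 72
Sorted descending: 1000, 400, 324, 224, 150, 96, 72, 18, 12, 4.
The sixth-highest RPN is 96 (D).

96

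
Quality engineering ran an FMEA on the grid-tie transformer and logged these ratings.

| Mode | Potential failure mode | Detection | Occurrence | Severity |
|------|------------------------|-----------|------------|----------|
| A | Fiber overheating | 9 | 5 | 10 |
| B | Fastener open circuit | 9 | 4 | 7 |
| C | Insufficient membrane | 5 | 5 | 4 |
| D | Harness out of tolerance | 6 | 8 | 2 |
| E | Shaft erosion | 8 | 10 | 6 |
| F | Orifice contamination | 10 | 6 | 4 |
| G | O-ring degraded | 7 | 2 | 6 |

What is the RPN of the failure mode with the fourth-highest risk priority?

RPN = Severity × Occurrence × Detection:
  A: 10 × 5 × 9 = 450
  B: 7 × 4 × 9 = 252
  C: 4 × 5 × 5 = 100
  D: 2 × 8 × 6 = 96
  E: 6 × 10 × 8 = 480
  F: 4 × 6 × 10 = 240
  G: 6 × 2 × 7 = 84
Sorted descending: 480, 450, 252, 240, 100, 96, 84.
The fourth-highest RPN is 240 (F).

240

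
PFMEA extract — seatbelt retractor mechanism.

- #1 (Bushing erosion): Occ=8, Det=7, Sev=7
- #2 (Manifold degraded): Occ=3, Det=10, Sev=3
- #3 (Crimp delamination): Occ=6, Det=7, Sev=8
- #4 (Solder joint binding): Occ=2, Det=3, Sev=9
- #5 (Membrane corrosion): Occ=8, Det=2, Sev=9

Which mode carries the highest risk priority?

RPN = Severity × Occurrence × Detection:
  #1: 7 × 8 × 7 = 392
  #2: 3 × 3 × 10 = 90
  #3: 8 × 6 × 7 = 336
  #4: 9 × 2 × 3 = 54
  #5: 9 × 8 × 2 = 144
Highest RPN is 392 → #1.

#1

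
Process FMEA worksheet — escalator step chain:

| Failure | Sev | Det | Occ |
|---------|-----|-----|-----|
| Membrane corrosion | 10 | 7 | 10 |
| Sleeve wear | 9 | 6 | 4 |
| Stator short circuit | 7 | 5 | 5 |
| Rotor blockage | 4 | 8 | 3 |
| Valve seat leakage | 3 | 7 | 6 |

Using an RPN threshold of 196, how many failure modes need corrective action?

RPN = Severity × Occurrence × Detection:
  Membrane corrosion: 10 × 10 × 7 = 700
  Sleeve wear: 9 × 4 × 6 = 216
  Stator short circuit: 7 × 5 × 5 = 175
  Rotor blockage: 4 × 3 × 8 = 96
  Valve seat leakage: 3 × 6 × 7 = 126
Modes with RPN ≥ 196: Membrane corrosion (700), Sleeve wear (216) → 2.

2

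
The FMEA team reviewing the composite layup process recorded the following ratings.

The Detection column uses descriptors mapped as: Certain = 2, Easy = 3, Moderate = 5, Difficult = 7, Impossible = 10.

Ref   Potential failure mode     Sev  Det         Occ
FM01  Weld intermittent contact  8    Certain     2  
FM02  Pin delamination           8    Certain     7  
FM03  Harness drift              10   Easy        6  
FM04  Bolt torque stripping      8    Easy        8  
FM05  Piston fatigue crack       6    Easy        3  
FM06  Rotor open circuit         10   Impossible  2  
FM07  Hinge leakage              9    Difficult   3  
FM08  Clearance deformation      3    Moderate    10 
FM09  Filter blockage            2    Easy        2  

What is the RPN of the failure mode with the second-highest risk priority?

192

RPN = Severity × Occurrence × Detection:
  FM01: 8 × 2 × 2 = 32
  FM02: 8 × 7 × 2 = 112
  FM03: 10 × 6 × 3 = 180
  FM04: 8 × 8 × 3 = 192
  FM05: 6 × 3 × 3 = 54
  FM06: 10 × 2 × 10 = 200
  FM07: 9 × 3 × 7 = 189
  FM08: 3 × 10 × 5 = 150
  FM09: 2 × 2 × 3 = 12
Sorted descending: 200, 192, 189, 180, 150, 112, 54, 32, 12.
The second-highest RPN is 192 (FM04).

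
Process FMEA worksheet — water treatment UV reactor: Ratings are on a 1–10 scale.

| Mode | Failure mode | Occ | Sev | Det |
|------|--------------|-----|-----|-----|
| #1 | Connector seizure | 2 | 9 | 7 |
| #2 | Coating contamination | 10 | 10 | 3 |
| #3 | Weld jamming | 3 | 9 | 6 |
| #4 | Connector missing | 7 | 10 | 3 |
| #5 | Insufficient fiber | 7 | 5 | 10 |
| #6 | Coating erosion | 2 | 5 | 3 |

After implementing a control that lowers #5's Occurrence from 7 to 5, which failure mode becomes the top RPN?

RPN = Severity × Occurrence × Detection:
  #1: 9 × 2 × 7 = 126
  #2: 10 × 10 × 3 = 300
  #3: 9 × 3 × 6 = 162
  #4: 10 × 7 × 3 = 210
  #5: 5 × 7 × 10 = 350
  #6: 5 × 2 × 3 = 30
After action: #5 → 5 × 5 × 10 = 250.
Revised RPNs: #2=300, #5=250, #4=210, #3=162, #1=126, #6=30.
Highest is now #2 (300).

#2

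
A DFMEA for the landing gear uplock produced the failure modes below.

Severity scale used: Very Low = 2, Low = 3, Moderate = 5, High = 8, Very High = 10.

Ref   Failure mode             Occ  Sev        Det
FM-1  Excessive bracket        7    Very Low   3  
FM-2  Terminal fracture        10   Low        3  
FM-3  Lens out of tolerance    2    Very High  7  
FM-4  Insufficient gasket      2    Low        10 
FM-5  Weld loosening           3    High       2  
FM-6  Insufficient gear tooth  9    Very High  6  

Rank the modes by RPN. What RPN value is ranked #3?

90

RPN = Severity × Occurrence × Detection:
  FM-1: 2 × 7 × 3 = 42
  FM-2: 3 × 10 × 3 = 90
  FM-3: 10 × 2 × 7 = 140
  FM-4: 3 × 2 × 10 = 60
  FM-5: 8 × 3 × 2 = 48
  FM-6: 10 × 9 × 6 = 540
Sorted descending: 540, 140, 90, 60, 48, 42.
The third-highest RPN is 90 (FM-2).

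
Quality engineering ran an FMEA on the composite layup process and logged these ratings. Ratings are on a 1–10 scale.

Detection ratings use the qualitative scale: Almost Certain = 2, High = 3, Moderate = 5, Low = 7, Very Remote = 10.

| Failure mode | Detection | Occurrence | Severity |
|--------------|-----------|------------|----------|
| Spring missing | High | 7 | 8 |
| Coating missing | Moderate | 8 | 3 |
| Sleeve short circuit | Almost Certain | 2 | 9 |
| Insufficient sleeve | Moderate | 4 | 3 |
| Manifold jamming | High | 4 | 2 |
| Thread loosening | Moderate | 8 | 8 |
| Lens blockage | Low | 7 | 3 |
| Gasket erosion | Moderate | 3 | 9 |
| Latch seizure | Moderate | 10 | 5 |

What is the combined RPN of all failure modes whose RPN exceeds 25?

1236

RPN = Severity × Occurrence × Detection:
  Spring missing: 8 × 7 × 3 = 168
  Coating missing: 3 × 8 × 5 = 120
  Sleeve short circuit: 9 × 2 × 2 = 36
  Insufficient sleeve: 3 × 4 × 5 = 60
  Manifold jamming: 2 × 4 × 3 = 24
  Thread loosening: 8 × 8 × 5 = 320
  Lens blockage: 3 × 7 × 7 = 147
  Gasket erosion: 9 × 3 × 5 = 135
  Latch seizure: 5 × 10 × 5 = 250
RPN > 25: Spring missing (168), Coating missing (120), Sleeve short circuit (36), Insufficient sleeve (60), Thread loosening (320), Lens blockage (147), Gasket erosion (135), Latch seizure (250).
Sum: 168 + 120 + 36 + 60 + 320 + 147 + 135 + 250 = 1236.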